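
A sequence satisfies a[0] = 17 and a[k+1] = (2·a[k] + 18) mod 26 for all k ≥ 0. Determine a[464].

24

Computing terms: a[0] = 17,  a[1] = 0,  a[2] = 18,  a[3] = 2,  a[4] = 22,  a[5] = 10,  a[6] = 12,  a[7] = 16,  a[8] = 24,  a[9] = 14,  a[10] = 20,  a[11] = 6,  a[12] = 4,  a[13] = 0.
Since a[13] = a[1] = 0, the sequence is eventually periodic: after a pre-period of length 1 it cycles with period 12.
For k ≥ 1, a[k] depends only on (k - 1) mod 12. (464 - 1) mod 12 = 7, so a[464] = a[8] = 24.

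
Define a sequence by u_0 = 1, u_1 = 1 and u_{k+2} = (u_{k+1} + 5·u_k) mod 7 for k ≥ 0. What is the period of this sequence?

21

We have u_0 = 1; u_1 = 1; u_2 = 6; u_3 = 4; u_4 = 6; u_5 = 5; u_6 = 0; u_7 = 4; u_8 = 4; u_9 = 3; u_{10} = 2; u_{11} = 3; u_{12} = 6; u_{13} = 0; u_{14} = 2; u_{15} = 2; u_{16} = 5; u_{17} = 1; u_{18} = 5; u_{19} = 3; u_{20} = 0; u_{21} = 1; u_{22} = 1.
Since (u_{21}, u_{22}) = (u_0, u_1) = (1, 1) (two consecutive terms determine the rest), the sequence is periodic with period 21.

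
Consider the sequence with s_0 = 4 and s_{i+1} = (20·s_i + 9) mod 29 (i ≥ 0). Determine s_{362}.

We have s_0 = 4, s_1 = 2, s_2 = 20, s_3 = 3, s_4 = 11, s_5 = 26, s_6 = 7, s_7 = 4.
Since s_7 = s_0 = 4, the sequence is periodic with period 7.
(362 - 0) mod 7 = 5, so s_{362} = s_5 = 26.

26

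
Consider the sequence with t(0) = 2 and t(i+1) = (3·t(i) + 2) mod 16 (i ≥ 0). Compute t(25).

8

We have t(0) = 2, t(1) = 8, t(2) = 10, t(3) = 0, t(4) = 2.
Since t(4) = t(0) = 2, the sequence is periodic with period 4.
So t(25) = t(0 + ((25-0) mod 4)) = t(1) = 8.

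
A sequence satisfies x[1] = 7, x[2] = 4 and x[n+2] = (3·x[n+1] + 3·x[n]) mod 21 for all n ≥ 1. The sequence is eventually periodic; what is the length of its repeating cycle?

42

We have x[1] = 7; x[2] = 4; x[3] = 12; x[4] = 6; x[5] = 12; x[6] = 12; x[7] = 9; x[8] = 0; x[9] = 6; x[10] = 18; x[11] = 9; x[12] = 18; x[13] = 18; x[14] = 3; x[15] = 0; x[16] = 9; x[17] = 6; x[18] = 3; x[19] = 6; x[20] = 6; x[21] = 15; x[22] = 0; x[23] = 3; x[24] = 9; x[25] = 15; x[26] = 9; x[27] = 9; x[28] = 12; x[29] = 0; x[30] = 15; x[31] = 3; x[32] = 12; x[33] = 3; x[34] = 3; x[35] = 18; x[36] = 0; x[37] = 12; x[38] = 15; x[39] = 18; x[40] = 15; x[41] = 15; x[42] = 6; x[43] = 0; x[44] = 18; x[45] = 12; x[46] = 6.
Since (x[45], x[46]) = (x[3], x[4]) = (12, 6) (two consecutive terms determine the rest), the sequence is eventually periodic: after a pre-period of length 2 it cycles with period 42.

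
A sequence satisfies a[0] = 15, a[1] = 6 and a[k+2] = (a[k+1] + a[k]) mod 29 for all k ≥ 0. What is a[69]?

20

Listing terms: a[0] = 15, a[1] = 6, a[2] = 21, a[3] = 27, a[4] = 19, a[5] = 17, a[6] = 7, a[7] = 24, a[8] = 2, a[9] = 26, a[10] = 28, a[11] = 25, a[12] = 24, a[13] = 20, a[14] = 15, a[15] = 6.
Since (a[14], a[15]) = (a[0], a[1]) = (15, 6) (two consecutive terms determine the rest), the sequence is periodic with period 14.
So a[69] = a[0 + ((69-0) mod 14)] = a[13] = 20.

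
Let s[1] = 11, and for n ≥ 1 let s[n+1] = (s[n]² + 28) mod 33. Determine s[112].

Listing terms: s[1] = 11; s[2] = 17; s[3] = 20; s[4] = 32; s[5] = 29; s[6] = 11.
The sequence repeats with period 5.
So s[112] = s[1 + ((112-1) mod 5)] = s[2] = 17.

17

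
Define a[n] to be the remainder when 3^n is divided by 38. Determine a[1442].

9

We have a[0] = 1, a[1] = 3, a[2] = 9, a[3] = 27, a[4] = 5, a[5] = 15, a[6] = 7, a[7] = 21, a[8] = 25, a[9] = 37, a[10] = 35, a[11] = 29, a[12] = 11, a[13] = 33, a[14] = 23, a[15] = 31, a[16] = 17, a[17] = 13, a[18] = 1.
The sequence repeats with period 18.
(1442 - 0) mod 18 = 2, so a[1442] = a[2] = 9.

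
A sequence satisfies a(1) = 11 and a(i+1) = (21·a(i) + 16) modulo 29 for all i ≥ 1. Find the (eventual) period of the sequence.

We have a(1) = 11; a(2) = 15; a(3) = 12; a(4) = 7; a(5) = 18; a(6) = 17; a(7) = 25; a(8) = 19; a(9) = 9; a(10) = 2; a(11) = 0; a(12) = 16; a(13) = 4; a(14) = 13; a(15) = 28; a(16) = 24; a(17) = 27; a(18) = 3; a(19) = 21; a(20) = 22; a(21) = 14; a(22) = 20; a(23) = 1; a(24) = 8; a(25) = 10; a(26) = 23; a(27) = 6; a(28) = 26; a(29) = 11.
Since a(29) = a(1) = 11, the sequence is periodic with period 28.

28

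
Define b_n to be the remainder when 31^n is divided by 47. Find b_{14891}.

Listing terms: b_1 = 31,  b_2 = 21,  b_3 = 40,  b_4 = 18,  b_5 = 41,  b_6 = 2,  b_7 = 15,  b_8 = 42,  b_9 = 33,  b_{10} = 36,  b_{11} = 35,  b_{12} = 4,  b_{13} = 30,  b_{14} = 37,  b_{15} = 19,  b_{16} = 25,  b_{17} = 23,  b_{18} = 8,  b_{19} = 13,  b_{20} = 27,  b_{21} = 38,  b_{22} = 3,  b_{23} = 46,  b_{24} = 16,  b_{25} = 26,  b_{26} = 7,  b_{27} = 29,  b_{28} = 6,  b_{29} = 45,  b_{30} = 32,  b_{31} = 5,  b_{32} = 14,  b_{33} = 11,  b_{34} = 12,  b_{35} = 43,  b_{36} = 17,  b_{37} = 10,  b_{38} = 28,  b_{39} = 22,  b_{40} = 24,  b_{41} = 39,  b_{42} = 34,  b_{43} = 20,  b_{44} = 9,  b_{45} = 44,  b_{46} = 1,  b_{47} = 31.
The sequence repeats with period 46.
So b_{14891} = b_{1 + ((14891-1) mod 46)} = b_{33} = 11.

11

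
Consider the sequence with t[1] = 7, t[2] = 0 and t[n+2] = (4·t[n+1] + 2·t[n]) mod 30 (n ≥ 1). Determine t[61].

22

We have t[1] = 7; t[2] = 0; t[3] = 14; t[4] = 26; t[5] = 12; t[6] = 10; t[7] = 4; t[8] = 6; t[9] = 2; t[10] = 20; t[11] = 24; t[12] = 16; t[13] = 22; t[14] = 0; t[15] = 14.
Since (t[14], t[15]) = (t[2], t[3]) = (0, 14) (two consecutive terms determine the rest), the sequence is eventually periodic: after a pre-period of length 1 it cycles with period 12.
For n ≥ 2, t[n] depends only on (n - 2) mod 12. (61 - 2) mod 12 = 11, so t[61] = t[13] = 22.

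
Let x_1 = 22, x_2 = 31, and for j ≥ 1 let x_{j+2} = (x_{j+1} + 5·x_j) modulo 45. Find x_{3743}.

Computing terms: x_1 = 22; x_2 = 31; x_3 = 6; x_4 = 26; x_5 = 11; x_6 = 6; x_7 = 16; x_8 = 1; x_9 = 36; x_{10} = 41; x_{11} = 41; x_{12} = 21; x_{13} = 1; x_{14} = 16; x_{15} = 21; x_{16} = 11; x_{17} = 26; x_{18} = 36; x_{19} = 31; x_{20} = 31; x_{21} = 6.
Since (x_{20}, x_{21}) = (x_2, x_3) = (31, 6) (two consecutive terms determine the rest), the sequence is eventually periodic: after a pre-period of length 1 it cycles with period 18.
For j ≥ 2, x_j depends only on (j - 2) mod 18. (3743 - 2) mod 18 = 15, so x_{3743} = x_{17} = 26.

26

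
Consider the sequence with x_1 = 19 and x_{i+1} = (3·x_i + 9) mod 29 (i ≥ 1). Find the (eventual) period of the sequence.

28

x_1 = 19, x_2 = 8, x_3 = 4, x_4 = 21, x_5 = 14, x_6 = 22, x_7 = 17, x_8 = 2, x_9 = 15, x_{10} = 25, x_{11} = 26, x_{12} = 0, x_{13} = 9, x_{14} = 7, x_{15} = 1, x_{16} = 12, x_{17} = 16, x_{18} = 28, x_{19} = 6, x_{20} = 27, x_{21} = 3, x_{22} = 18, x_{23} = 5, x_{24} = 24, x_{25} = 23, x_{26} = 20, x_{27} = 11, x_{28} = 13, x_{29} = 19.
The sequence repeats with period 28.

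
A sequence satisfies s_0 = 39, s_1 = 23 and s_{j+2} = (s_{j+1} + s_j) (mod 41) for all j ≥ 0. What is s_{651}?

Computing terms: s_0 = 39; s_1 = 23; s_2 = 21; s_3 = 3; s_4 = 24; s_5 = 27; s_6 = 10; s_7 = 37; s_8 = 6; s_9 = 2; s_{10} = 8; s_{11} = 10; s_{12} = 18; s_{13} = 28; s_{14} = 5; s_{15} = 33; s_{16} = 38; s_{17} = 30; s_{18} = 27; s_{19} = 16; s_{20} = 2; s_{21} = 18; s_{22} = 20; s_{23} = 38; s_{24} = 17; s_{25} = 14; s_{26} = 31; s_{27} = 4; s_{28} = 35; s_{29} = 39; s_{30} = 33; s_{31} = 31; s_{32} = 23; s_{33} = 13; s_{34} = 36; s_{35} = 8; s_{36} = 3; s_{37} = 11; s_{38} = 14; s_{39} = 25; s_{40} = 39; s_{41} = 23.
Since (s_{40}, s_{41}) = (s_0, s_1) = (39, 23) (two consecutive terms determine the rest), the sequence is periodic with period 40.
(651 - 0) mod 40 = 11, so s_{651} = s_{11} = 10.

10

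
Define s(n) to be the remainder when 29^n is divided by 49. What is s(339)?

36

Listing terms: s(1) = 29, s(2) = 8, s(3) = 36, s(4) = 15, s(5) = 43, s(6) = 22, s(7) = 1, s(8) = 29.
Since s(8) = s(1) = 29, the sequence is periodic with period 7.
(339 - 1) mod 7 = 2, so s(339) = s(3) = 36.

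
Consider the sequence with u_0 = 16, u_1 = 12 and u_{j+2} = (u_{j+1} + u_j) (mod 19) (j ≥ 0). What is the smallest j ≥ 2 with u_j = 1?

Computing terms: u_0 = 16, u_1 = 12, u_2 = 9, u_3 = 2, u_4 = 11, u_5 = 13, u_6 = 5, u_7 = 18, u_8 = 4, u_9 = 3, u_{10} = 7, u_{11} = 10, u_{12} = 17, u_{13} = 8, u_{14} = 6, u_{15} = 14, u_{16} = 1, u_{17} = 15, u_{18} = 16, u_{19} = 12.
The sequence repeats with period 18.
The value 1 first appears (with j ≥ 2) at u_{16}.

16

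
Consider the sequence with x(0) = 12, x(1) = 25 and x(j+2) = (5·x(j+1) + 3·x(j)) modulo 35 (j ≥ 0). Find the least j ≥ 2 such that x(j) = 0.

We have x(0) = 12; x(1) = 25; x(2) = 21; x(3) = 5; x(4) = 18; x(5) = 0; x(6) = 19; x(7) = 25; x(8) = 7; x(9) = 5; x(10) = 11; x(11) = 0; x(12) = 33; x(13) = 25; x(14) = 14; x(15) = 5; x(16) = 32; x(17) = 0; x(18) = 26; x(19) = 25; x(20) = 28; x(21) = 5; x(22) = 4; x(23) = 0; x(24) = 12; x(25) = 25.
Since (x(24), x(25)) = (x(0), x(1)) = (12, 25) (two consecutive terms determine the rest), the sequence is periodic with period 24.
The value 0 first appears (with j ≥ 2) at x(5).

5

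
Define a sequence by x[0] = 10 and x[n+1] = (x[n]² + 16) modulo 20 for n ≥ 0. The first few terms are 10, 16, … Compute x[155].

We have x[0] = 10; x[1] = 16; x[2] = 12; x[3] = 0; x[4] = 16.
Since x[4] = x[1] = 16, the sequence is eventually periodic: after a pre-period of length 1 it cycles with period 3.
For n ≥ 1, x[n] depends only on (n - 1) mod 3. (155 - 1) mod 3 = 1, so x[155] = x[2] = 12.

12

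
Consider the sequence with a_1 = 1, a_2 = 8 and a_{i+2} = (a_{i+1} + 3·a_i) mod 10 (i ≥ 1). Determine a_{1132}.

5

a_1 = 1,  a_2 = 8,  a_3 = 1,  a_4 = 5,  a_5 = 8,  a_6 = 3,  a_7 = 7,  a_8 = 6,  a_9 = 7,  a_{10} = 5,  a_{11} = 6,  a_{12} = 1,  a_{13} = 9,  a_{14} = 2,  a_{15} = 9,  a_{16} = 5,  a_{17} = 2,  a_{18} = 7,  a_{19} = 3,  a_{20} = 4,  a_{21} = 3,  a_{22} = 5,  a_{23} = 4,  a_{24} = 9,  a_{25} = 1,  a_{26} = 8.
Since (a_{25}, a_{26}) = (a_1, a_2) = (1, 8) (two consecutive terms determine the rest), the sequence is periodic with period 24.
(1132 - 1) mod 24 = 3, so a_{1132} = a_4 = 5.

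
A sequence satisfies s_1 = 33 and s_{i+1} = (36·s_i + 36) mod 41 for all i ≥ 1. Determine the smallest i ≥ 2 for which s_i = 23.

15

Listing terms: s_1 = 33; s_2 = 35; s_3 = 25; s_4 = 34; s_5 = 30; s_6 = 9; s_7 = 32; s_8 = 40; s_9 = 0; s_{10} = 36; s_{11} = 20; s_{12} = 18; s_{13} = 28; s_{14} = 19; s_{15} = 23; s_{16} = 3; s_{17} = 21; s_{18} = 13; s_{19} = 12; s_{20} = 17; s_{21} = 33.
Since s_{21} = s_1 = 33, the sequence is periodic with period 20.
The value 23 first appears (with i ≥ 2) at s_{15}.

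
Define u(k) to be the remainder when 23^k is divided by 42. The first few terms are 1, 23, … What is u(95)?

11

We have u(0) = 1,  u(1) = 23,  u(2) = 25,  u(3) = 29,  u(4) = 37,  u(5) = 11,  u(6) = 1.
Since u(6) = u(0) = 1, the sequence is periodic with period 6.
So u(95) = u(0 + ((95-0) mod 6)) = u(5) = 11.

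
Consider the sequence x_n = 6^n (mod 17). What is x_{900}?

Listing terms: x_0 = 1, x_1 = 6, x_2 = 2, x_3 = 12, x_4 = 4, x_5 = 7, x_6 = 8, x_7 = 14, x_8 = 16, x_9 = 11, x_{10} = 15, x_{11} = 5, x_{12} = 13, x_{13} = 10, x_{14} = 9, x_{15} = 3, x_{16} = 1.
Since x_{16} = x_0 = 1, the sequence is periodic with period 16.
(900 - 0) mod 16 = 4, so x_{900} = x_4 = 4.

4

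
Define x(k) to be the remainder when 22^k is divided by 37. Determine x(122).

4

Computing terms: x(1) = 22, x(2) = 3, x(3) = 29, x(4) = 9, x(5) = 13, x(6) = 27, x(7) = 2, x(8) = 7, x(9) = 6, x(10) = 21, x(11) = 18, x(12) = 26, x(13) = 17, x(14) = 4, x(15) = 14, x(16) = 12, x(17) = 5, x(18) = 36, x(19) = 15, x(20) = 34, x(21) = 8, x(22) = 28, x(23) = 24, x(24) = 10, x(25) = 35, x(26) = 30, x(27) = 31, x(28) = 16, x(29) = 19, x(30) = 11, x(31) = 20, x(32) = 33, x(33) = 23, x(34) = 25, x(35) = 32, x(36) = 1, x(37) = 22.
The sequence repeats with period 36.
(122 - 1) mod 36 = 13, so x(122) = x(14) = 4.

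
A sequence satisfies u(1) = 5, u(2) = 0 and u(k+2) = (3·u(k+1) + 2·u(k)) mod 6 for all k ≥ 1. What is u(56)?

u(1) = 5; u(2) = 0; u(3) = 4; u(4) = 0; u(5) = 2; u(6) = 0; u(7) = 4.
Since (u(6), u(7)) = (u(2), u(3)) = (0, 4) (two consecutive terms determine the rest), the sequence is eventually periodic: after a pre-period of length 1 it cycles with period 4.
For k ≥ 2, u(k) depends only on (k - 2) mod 4. (56 - 2) mod 4 = 2, so u(56) = u(4) = 0.

0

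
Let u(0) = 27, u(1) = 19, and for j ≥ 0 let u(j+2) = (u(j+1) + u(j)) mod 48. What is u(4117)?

11

u(0) = 27,  u(1) = 19,  u(2) = 46,  u(3) = 17,  u(4) = 15,  u(5) = 32,  u(6) = 47,  u(7) = 31,  u(8) = 30,  u(9) = 13,  u(10) = 43,  u(11) = 8,  u(12) = 3,  u(13) = 11,  u(14) = 14,  u(15) = 25,  u(16) = 39,  u(17) = 16,  u(18) = 7,  u(19) = 23,  u(20) = 30,  u(21) = 5,  u(22) = 35,  u(23) = 40,  u(24) = 27,  u(25) = 19.
Since (u(24), u(25)) = (u(0), u(1)) = (27, 19) (two consecutive terms determine the rest), the sequence is periodic with period 24.
So u(4117) = u(0 + ((4117-0) mod 24)) = u(13) = 11.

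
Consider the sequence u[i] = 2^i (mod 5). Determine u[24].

We have u[0] = 1; u[1] = 2; u[2] = 4; u[3] = 3; u[4] = 1.
The sequence repeats with period 4.
So u[24] = u[0 + ((24-0) mod 4)] = u[0] = 1.

1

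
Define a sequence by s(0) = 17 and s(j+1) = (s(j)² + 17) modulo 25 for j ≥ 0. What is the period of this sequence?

s(0) = 17, s(1) = 6, s(2) = 3, s(3) = 1, s(4) = 18, s(5) = 16, s(6) = 23, s(7) = 21, s(8) = 8, s(9) = 6.
Since s(9) = s(1) = 6, the sequence is eventually periodic: after a pre-period of length 1 it cycles with period 8.

8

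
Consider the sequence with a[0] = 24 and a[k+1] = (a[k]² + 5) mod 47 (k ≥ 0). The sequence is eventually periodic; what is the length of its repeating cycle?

Listing terms: a[0] = 24,  a[1] = 17,  a[2] = 12,  a[3] = 8,  a[4] = 22,  a[5] = 19,  a[6] = 37,  a[7] = 11,  a[8] = 32,  a[9] = 42,  a[10] = 30,  a[11] = 12.
Since a[11] = a[2] = 12, the sequence is eventually periodic: after a pre-period of length 2 it cycles with period 9.

9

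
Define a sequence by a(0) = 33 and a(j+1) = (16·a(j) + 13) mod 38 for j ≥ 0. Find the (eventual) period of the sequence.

9

Computing terms: a(0) = 33,  a(1) = 9,  a(2) = 5,  a(3) = 17,  a(4) = 19,  a(5) = 13,  a(6) = 31,  a(7) = 15,  a(8) = 25,  a(9) = 33.
Since a(9) = a(0) = 33, the sequence is periodic with period 9.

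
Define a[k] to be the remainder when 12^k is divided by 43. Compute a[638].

14

We have a[0] = 1, a[1] = 12, a[2] = 15, a[3] = 8, a[4] = 10, a[5] = 34, a[6] = 21, a[7] = 37, a[8] = 14, a[9] = 39, a[10] = 38, a[11] = 26, a[12] = 11, a[13] = 3, a[14] = 36, a[15] = 2, a[16] = 24, a[17] = 30, a[18] = 16, a[19] = 20, a[20] = 25, a[21] = 42, a[22] = 31, a[23] = 28, a[24] = 35, a[25] = 33, a[26] = 9, a[27] = 22, a[28] = 6, a[29] = 29, a[30] = 4, a[31] = 5, a[32] = 17, a[33] = 32, a[34] = 40, a[35] = 7, a[36] = 41, a[37] = 19, a[38] = 13, a[39] = 27, a[40] = 23, a[41] = 18, a[42] = 1.
Since a[42] = a[0] = 1, the sequence is periodic with period 42.
So a[638] = a[0 + ((638-0) mod 42)] = a[8] = 14.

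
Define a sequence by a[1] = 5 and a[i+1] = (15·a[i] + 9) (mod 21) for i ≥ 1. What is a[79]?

0

Listing terms: a[1] = 5, a[2] = 0, a[3] = 9, a[4] = 18, a[5] = 6, a[6] = 15, a[7] = 3, a[8] = 12, a[9] = 0.
Since a[9] = a[2] = 0, the sequence is eventually periodic: after a pre-period of length 1 it cycles with period 7.
For i ≥ 2, a[i] depends only on (i - 2) mod 7. (79 - 2) mod 7 = 0, so a[79] = a[2] = 0.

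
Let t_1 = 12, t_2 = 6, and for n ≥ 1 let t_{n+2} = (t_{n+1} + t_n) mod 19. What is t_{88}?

t_1 = 12,  t_2 = 6,  t_3 = 18,  t_4 = 5,  t_5 = 4,  t_6 = 9,  t_7 = 13,  t_8 = 3,  t_9 = 16,  t_{10} = 0,  t_{11} = 16,  t_{12} = 16,  t_{13} = 13,  t_{14} = 10,  t_{15} = 4,  t_{16} = 14,  t_{17} = 18,  t_{18} = 13,  t_{19} = 12,  t_{20} = 6.
The sequence repeats with period 18.
So t_{88} = t_{1 + ((88-1) mod 18)} = t_{16} = 14.

14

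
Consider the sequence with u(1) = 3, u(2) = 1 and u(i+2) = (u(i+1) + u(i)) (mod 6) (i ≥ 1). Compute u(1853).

u(1) = 3, u(2) = 1, u(3) = 4, u(4) = 5, u(5) = 3, u(6) = 2, u(7) = 5, u(8) = 1, u(9) = 0, u(10) = 1, u(11) = 1, u(12) = 2, u(13) = 3, u(14) = 5, u(15) = 2, u(16) = 1, u(17) = 3, u(18) = 4, u(19) = 1, u(20) = 5, u(21) = 0, u(22) = 5, u(23) = 5, u(24) = 4, u(25) = 3, u(26) = 1.
The sequence repeats with period 24.
(1853 - 1) mod 24 = 4, so u(1853) = u(5) = 3.

3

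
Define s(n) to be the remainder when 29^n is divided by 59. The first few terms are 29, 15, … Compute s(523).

29

We have s(1) = 29,  s(2) = 15,  s(3) = 22,  s(4) = 48,  s(5) = 35,  s(6) = 12,  s(7) = 53,  s(8) = 3,  s(9) = 28,  s(10) = 45,  s(11) = 7,  s(12) = 26,  s(13) = 46,  s(14) = 36,  s(15) = 41,  s(16) = 9,  s(17) = 25,  s(18) = 17,  s(19) = 21,  s(20) = 19,  s(21) = 20,  s(22) = 49,  s(23) = 5,  s(24) = 27,  s(25) = 16,  s(26) = 51,  s(27) = 4,  s(28) = 57,  s(29) = 1,  s(30) = 29.
The sequence repeats with period 29.
(523 - 1) mod 29 = 0, so s(523) = s(1) = 29.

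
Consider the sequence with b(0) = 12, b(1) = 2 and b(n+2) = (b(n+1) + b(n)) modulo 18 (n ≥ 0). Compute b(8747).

10

b(0) = 12; b(1) = 2; b(2) = 14; b(3) = 16; b(4) = 12; b(5) = 10; b(6) = 4; b(7) = 14; b(8) = 0; b(9) = 14; b(10) = 14; b(11) = 10; b(12) = 6; b(13) = 16; b(14) = 4; b(15) = 2; b(16) = 6; b(17) = 8; b(18) = 14; b(19) = 4; b(20) = 0; b(21) = 4; b(22) = 4; b(23) = 8; b(24) = 12; b(25) = 2.
The sequence repeats with period 24.
So b(8747) = b(0 + ((8747-0) mod 24)) = b(11) = 10.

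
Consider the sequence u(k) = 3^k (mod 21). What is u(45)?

6

We have u(0) = 1,  u(1) = 3,  u(2) = 9,  u(3) = 6,  u(4) = 18,  u(5) = 12,  u(6) = 15,  u(7) = 3.
Since u(7) = u(1) = 3, the sequence is eventually periodic: after a pre-period of length 1 it cycles with period 6.
For k ≥ 1, u(k) depends only on (k - 1) mod 6. (45 - 1) mod 6 = 2, so u(45) = u(3) = 6.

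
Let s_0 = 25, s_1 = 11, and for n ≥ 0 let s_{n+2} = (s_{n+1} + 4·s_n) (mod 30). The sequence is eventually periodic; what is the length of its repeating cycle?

24

Listing terms: s_0 = 25, s_1 = 11, s_2 = 21, s_3 = 5, s_4 = 29, s_5 = 19, s_6 = 15, s_7 = 1, s_8 = 1, s_9 = 5, s_{10} = 9, s_{11} = 29, s_{12} = 5, s_{13} = 1, s_{14} = 21, s_{15} = 25, s_{16} = 19, s_{17} = 29, s_{18} = 15, s_{19} = 11, s_{20} = 11, s_{21} = 25, s_{22} = 9, s_{23} = 19, s_{24} = 25, s_{25} = 11.
Since (s_{24}, s_{25}) = (s_0, s_1) = (25, 11) (two consecutive terms determine the rest), the sequence is periodic with period 24.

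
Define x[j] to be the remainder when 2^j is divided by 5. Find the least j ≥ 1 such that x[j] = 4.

2

We have x[0] = 1, x[1] = 2, x[2] = 4, x[3] = 3, x[4] = 1.
The sequence repeats with period 4.
The value 4 first appears (with j ≥ 1) at x[2].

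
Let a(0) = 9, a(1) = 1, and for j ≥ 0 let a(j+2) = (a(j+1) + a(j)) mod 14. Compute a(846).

3

a(0) = 9,  a(1) = 1,  a(2) = 10,  a(3) = 11,  a(4) = 7,  a(5) = 4,  a(6) = 11,  a(7) = 1,  a(8) = 12,  a(9) = 13,  a(10) = 11,  a(11) = 10,  a(12) = 7,  a(13) = 3,  a(14) = 10,  a(15) = 13,  a(16) = 9,  a(17) = 8,  a(18) = 3,  a(19) = 11,  a(20) = 0,  a(21) = 11,  a(22) = 11,  a(23) = 8,  a(24) = 5,  a(25) = 13,  a(26) = 4,  a(27) = 3,  a(28) = 7,  a(29) = 10,  a(30) = 3,  a(31) = 13,  a(32) = 2,  a(33) = 1,  a(34) = 3,  a(35) = 4,  a(36) = 7,  a(37) = 11,  a(38) = 4,  a(39) = 1,  a(40) = 5,  a(41) = 6,  a(42) = 11,  a(43) = 3,  a(44) = 0,  a(45) = 3,  a(46) = 3,  a(47) = 6,  a(48) = 9,  a(49) = 1.
Since (a(48), a(49)) = (a(0), a(1)) = (9, 1) (two consecutive terms determine the rest), the sequence is periodic with period 48.
So a(846) = a(0 + ((846-0) mod 48)) = a(30) = 3.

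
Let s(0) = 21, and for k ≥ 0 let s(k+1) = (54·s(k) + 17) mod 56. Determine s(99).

We have s(0) = 21,  s(1) = 31,  s(2) = 11,  s(3) = 51,  s(4) = 27,  s(5) = 19,  s(6) = 35,  s(7) = 3,  s(8) = 11.
Since s(8) = s(2) = 11, the sequence is eventually periodic: after a pre-period of length 2 it cycles with period 6.
For k ≥ 2, s(k) depends only on (k - 2) mod 6. (99 - 2) mod 6 = 1, so s(99) = s(3) = 51.

51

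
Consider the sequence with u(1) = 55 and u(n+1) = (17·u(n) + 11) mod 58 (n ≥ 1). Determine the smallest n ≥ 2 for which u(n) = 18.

2

We have u(1) = 55, u(2) = 18, u(3) = 27, u(4) = 6, u(5) = 55.
The sequence repeats with period 4.
The value 18 first appears (with n ≥ 2) at u(2).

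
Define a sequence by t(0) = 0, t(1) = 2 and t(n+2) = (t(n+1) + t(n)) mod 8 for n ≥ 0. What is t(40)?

6

t(0) = 0, t(1) = 2, t(2) = 2, t(3) = 4, t(4) = 6, t(5) = 2, t(6) = 0, t(7) = 2.
The sequence repeats with period 6.
(40 - 0) mod 6 = 4, so t(40) = t(4) = 6.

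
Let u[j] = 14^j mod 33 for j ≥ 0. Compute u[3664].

4

u[0] = 1,  u[1] = 14,  u[2] = 31,  u[3] = 5,  u[4] = 4,  u[5] = 23,  u[6] = 25,  u[7] = 20,  u[8] = 16,  u[9] = 26,  u[10] = 1.
Since u[10] = u[0] = 1, the sequence is periodic with period 10.
So u[3664] = u[0 + ((3664-0) mod 10)] = u[4] = 4.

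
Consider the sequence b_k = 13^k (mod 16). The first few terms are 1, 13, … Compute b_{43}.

5

Computing terms: b_0 = 1, b_1 = 13, b_2 = 9, b_3 = 5, b_4 = 1.
Since b_4 = b_0 = 1, the sequence is periodic with period 4.
(43 - 0) mod 4 = 3, so b_{43} = b_3 = 5.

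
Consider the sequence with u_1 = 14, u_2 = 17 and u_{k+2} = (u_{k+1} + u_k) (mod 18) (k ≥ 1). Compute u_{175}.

8

Listing terms: u_1 = 14; u_2 = 17; u_3 = 13; u_4 = 12; u_5 = 7; u_6 = 1; u_7 = 8; u_8 = 9; u_9 = 17; u_{10} = 8; u_{11} = 7; u_{12} = 15; u_{13} = 4; u_{14} = 1; u_{15} = 5; u_{16} = 6; u_{17} = 11; u_{18} = 17; u_{19} = 10; u_{20} = 9; u_{21} = 1; u_{22} = 10; u_{23} = 11; u_{24} = 3; u_{25} = 14; u_{26} = 17.
Since (u_{25}, u_{26}) = (u_1, u_2) = (14, 17) (two consecutive terms determine the rest), the sequence is periodic with period 24.
(175 - 1) mod 24 = 6, so u_{175} = u_7 = 8.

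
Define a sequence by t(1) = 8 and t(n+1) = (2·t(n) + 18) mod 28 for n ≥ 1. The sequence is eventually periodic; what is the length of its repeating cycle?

3

Listing terms: t(1) = 8; t(2) = 6; t(3) = 2; t(4) = 22; t(5) = 6.
Since t(5) = t(2) = 6, the sequence is eventually periodic: after a pre-period of length 1 it cycles with period 3.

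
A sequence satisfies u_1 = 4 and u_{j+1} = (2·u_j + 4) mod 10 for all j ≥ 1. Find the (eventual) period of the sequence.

4

u_1 = 4; u_2 = 2; u_3 = 8; u_4 = 0; u_5 = 4.
The sequence repeats with period 4.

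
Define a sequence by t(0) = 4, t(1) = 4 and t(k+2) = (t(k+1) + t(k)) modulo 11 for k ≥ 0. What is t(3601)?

4

Computing terms: t(0) = 4,  t(1) = 4,  t(2) = 8,  t(3) = 1,  t(4) = 9,  t(5) = 10,  t(6) = 8,  t(7) = 7,  t(8) = 4,  t(9) = 0,  t(10) = 4,  t(11) = 4.
The sequence repeats with period 10.
(3601 - 0) mod 10 = 1, so t(3601) = t(1) = 4.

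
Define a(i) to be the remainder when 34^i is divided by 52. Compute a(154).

12

Computing terms: a(0) = 1, a(1) = 34, a(2) = 12, a(3) = 44, a(4) = 40, a(5) = 8, a(6) = 12.
Since a(6) = a(2) = 12, the sequence is eventually periodic: after a pre-period of length 2 it cycles with period 4.
For i ≥ 2, a(i) depends only on (i - 2) mod 4. (154 - 2) mod 4 = 0, so a(154) = a(2) = 12.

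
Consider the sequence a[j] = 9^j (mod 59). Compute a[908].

57

a[0] = 1, a[1] = 9, a[2] = 22, a[3] = 21, a[4] = 12, a[5] = 49, a[6] = 28, a[7] = 16, a[8] = 26, a[9] = 57, a[10] = 41, a[11] = 15, a[12] = 17, a[13] = 35, a[14] = 20, a[15] = 3, a[16] = 27, a[17] = 7, a[18] = 4, a[19] = 36, a[20] = 29, a[21] = 25, a[22] = 48, a[23] = 19, a[24] = 53, a[25] = 5, a[26] = 45, a[27] = 51, a[28] = 46, a[29] = 1.
The sequence repeats with period 29.
(908 - 0) mod 29 = 9, so a[908] = a[9] = 57.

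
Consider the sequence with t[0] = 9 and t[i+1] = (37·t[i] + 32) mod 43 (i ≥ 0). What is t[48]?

Computing terms: t[0] = 9,  t[1] = 21,  t[2] = 35,  t[3] = 37,  t[4] = 25,  t[5] = 11,  t[6] = 9.
The sequence repeats with period 6.
(48 - 0) mod 6 = 0, so t[48] = t[0] = 9.

9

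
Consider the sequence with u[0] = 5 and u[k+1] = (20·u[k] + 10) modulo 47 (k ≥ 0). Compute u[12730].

39

We have u[0] = 5, u[1] = 16, u[2] = 1, u[3] = 30, u[4] = 46, u[5] = 37, u[6] = 45, u[7] = 17, u[8] = 21, u[9] = 7, u[10] = 9, u[11] = 2, u[12] = 3, u[13] = 23, u[14] = 0, u[15] = 10, u[16] = 22, u[17] = 27, u[18] = 33, u[19] = 12, u[20] = 15, u[21] = 28, u[22] = 6, u[23] = 36, u[24] = 25, u[25] = 40, u[26] = 11, u[27] = 42, u[28] = 4, u[29] = 43, u[30] = 24, u[31] = 20, u[32] = 34, u[33] = 32, u[34] = 39, u[35] = 38, u[36] = 18, u[37] = 41, u[38] = 31, u[39] = 19, u[40] = 14, u[41] = 8, u[42] = 29, u[43] = 26, u[44] = 13, u[45] = 35, u[46] = 5.
The sequence repeats with period 46.
(12730 - 0) mod 46 = 34, so u[12730] = u[34] = 39.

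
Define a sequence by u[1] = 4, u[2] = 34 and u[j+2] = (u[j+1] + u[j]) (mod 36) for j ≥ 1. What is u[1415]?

u[1] = 4; u[2] = 34; u[3] = 2; u[4] = 0; u[5] = 2; u[6] = 2; u[7] = 4; u[8] = 6; u[9] = 10; u[10] = 16; u[11] = 26; u[12] = 6; u[13] = 32; u[14] = 2; u[15] = 34; u[16] = 0; u[17] = 34; u[18] = 34; u[19] = 32; u[20] = 30; u[21] = 26; u[22] = 20; u[23] = 10; u[24] = 30; u[25] = 4; u[26] = 34.
The sequence repeats with period 24.
So u[1415] = u[1 + ((1415-1) mod 24)] = u[23] = 10.

10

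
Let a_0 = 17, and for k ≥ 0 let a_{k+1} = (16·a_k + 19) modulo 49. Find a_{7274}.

48

a_0 = 17,  a_1 = 46,  a_2 = 20,  a_3 = 45,  a_4 = 4,  a_5 = 34,  a_6 = 24,  a_7 = 11,  a_8 = 48,  a_9 = 3,  a_{10} = 18,  a_{11} = 13,  a_{12} = 31,  a_{13} = 25,  a_{14} = 27,  a_{15} = 10,  a_{16} = 32,  a_{17} = 41,  a_{18} = 38,  a_{19} = 39,  a_{20} = 6,  a_{21} = 17.
The sequence repeats with period 21.
(7274 - 0) mod 21 = 8, so a_{7274} = a_8 = 48.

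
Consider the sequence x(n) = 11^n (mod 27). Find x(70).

Listing terms: x(0) = 1, x(1) = 11, x(2) = 13, x(3) = 8, x(4) = 7, x(5) = 23, x(6) = 10, x(7) = 2, x(8) = 22, x(9) = 26, x(10) = 16, x(11) = 14, x(12) = 19, x(13) = 20, x(14) = 4, x(15) = 17, x(16) = 25, x(17) = 5, x(18) = 1.
The sequence repeats with period 18.
(70 - 0) mod 18 = 16, so x(70) = x(16) = 25.

25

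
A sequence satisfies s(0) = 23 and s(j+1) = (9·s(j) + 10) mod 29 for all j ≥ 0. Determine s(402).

25

Listing terms: s(0) = 23,  s(1) = 14,  s(2) = 20,  s(3) = 16,  s(4) = 9,  s(5) = 4,  s(6) = 17,  s(7) = 18,  s(8) = 27,  s(9) = 21,  s(10) = 25,  s(11) = 3,  s(12) = 8,  s(13) = 24,  s(14) = 23.
The sequence repeats with period 14.
So s(402) = s(0 + ((402-0) mod 14)) = s(10) = 25.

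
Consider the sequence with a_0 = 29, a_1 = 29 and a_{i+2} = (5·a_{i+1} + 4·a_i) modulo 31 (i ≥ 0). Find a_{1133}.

Computing terms: a_0 = 29, a_1 = 29, a_2 = 13, a_3 = 26, a_4 = 27, a_5 = 22, a_6 = 1, a_7 = 0, a_8 = 4, a_9 = 20, a_{10} = 23, a_{11} = 9, a_{12} = 13, a_{13} = 8, a_{14} = 30, a_{15} = 27, a_{16} = 7, a_{17} = 19, a_{18} = 30, a_{19} = 9, a_{20} = 10, a_{21} = 24, a_{22} = 5, a_{23} = 28, a_{24} = 5, a_{25} = 13, a_{26} = 23, a_{27} = 12, a_{28} = 28, a_{29} = 2, a_{30} = 29, a_{31} = 29.
Since (a_{30}, a_{31}) = (a_0, a_1) = (29, 29) (two consecutive terms determine the rest), the sequence is periodic with period 30.
So a_{1133} = a_{0 + ((1133-0) mod 30)} = a_{23} = 28.

28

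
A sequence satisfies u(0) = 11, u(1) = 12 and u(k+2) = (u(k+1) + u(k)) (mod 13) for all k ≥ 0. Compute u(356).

5

u(0) = 11, u(1) = 12, u(2) = 10, u(3) = 9, u(4) = 6, u(5) = 2, u(6) = 8, u(7) = 10, u(8) = 5, u(9) = 2, u(10) = 7, u(11) = 9, u(12) = 3, u(13) = 12, u(14) = 2, u(15) = 1, u(16) = 3, u(17) = 4, u(18) = 7, u(19) = 11, u(20) = 5, u(21) = 3, u(22) = 8, u(23) = 11, u(24) = 6, u(25) = 4, u(26) = 10, u(27) = 1, u(28) = 11, u(29) = 12.
The sequence repeats with period 28.
(356 - 0) mod 28 = 20, so u(356) = u(20) = 5.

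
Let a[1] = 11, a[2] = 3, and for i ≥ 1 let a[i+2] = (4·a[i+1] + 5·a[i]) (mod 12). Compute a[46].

7

We have a[1] = 11, a[2] = 3, a[3] = 7, a[4] = 7, a[5] = 3, a[6] = 11, a[7] = 11, a[8] = 3.
Since (a[7], a[8]) = (a[1], a[2]) = (11, 3) (two consecutive terms determine the rest), the sequence is periodic with period 6.
So a[46] = a[1 + ((46-1) mod 6)] = a[4] = 7.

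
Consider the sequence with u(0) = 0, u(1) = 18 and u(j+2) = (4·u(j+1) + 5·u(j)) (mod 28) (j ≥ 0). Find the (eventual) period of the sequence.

6

We have u(0) = 0; u(1) = 18; u(2) = 16; u(3) = 14; u(4) = 24; u(5) = 26; u(6) = 0; u(7) = 18.
Since (u(6), u(7)) = (u(0), u(1)) = (0, 18) (two consecutive terms determine the rest), the sequence is periodic with period 6.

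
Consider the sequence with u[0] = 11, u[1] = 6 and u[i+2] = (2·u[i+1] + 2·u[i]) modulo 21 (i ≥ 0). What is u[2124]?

20

Computing terms: u[0] = 11, u[1] = 6, u[2] = 13, u[3] = 17, u[4] = 18, u[5] = 7, u[6] = 8, u[7] = 9, u[8] = 13, u[9] = 2, u[10] = 9, u[11] = 1, u[12] = 20, u[13] = 0, u[14] = 19, u[15] = 17, u[16] = 9, u[17] = 10, u[18] = 17, u[19] = 12, u[20] = 16, u[21] = 14, u[22] = 18, u[23] = 1, u[24] = 17, u[25] = 15, u[26] = 1, u[27] = 11, u[28] = 3, u[29] = 7, u[30] = 20, u[31] = 12, u[32] = 1, u[33] = 5, u[34] = 12, u[35] = 13, u[36] = 8, u[37] = 0, u[38] = 16, u[39] = 11, u[40] = 12, u[41] = 4, u[42] = 11, u[43] = 9, u[44] = 19, u[45] = 14, u[46] = 3, u[47] = 13, u[48] = 11, u[49] = 6.
The sequence repeats with period 48.
So u[2124] = u[0 + ((2124-0) mod 48)] = u[12] = 20.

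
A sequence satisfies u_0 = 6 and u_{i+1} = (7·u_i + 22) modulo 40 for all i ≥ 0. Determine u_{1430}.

30

Listing terms: u_0 = 6; u_1 = 24; u_2 = 30; u_3 = 32; u_4 = 6.
The sequence repeats with period 4.
So u_{1430} = u_{0 + ((1430-0) mod 4)} = u_2 = 30.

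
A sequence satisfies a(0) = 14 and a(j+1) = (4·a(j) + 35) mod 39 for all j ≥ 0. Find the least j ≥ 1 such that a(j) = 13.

1

Computing terms: a(0) = 14, a(1) = 13, a(2) = 9, a(3) = 32, a(4) = 7, a(5) = 24, a(6) = 14.
The sequence repeats with period 6.
The value 13 first appears (with j ≥ 1) at a(1).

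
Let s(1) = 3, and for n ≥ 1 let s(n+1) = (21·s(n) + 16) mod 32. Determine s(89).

We have s(1) = 3, s(2) = 15, s(3) = 11, s(4) = 23, s(5) = 19, s(6) = 31, s(7) = 27, s(8) = 7, s(9) = 3.
Since s(9) = s(1) = 3, the sequence is periodic with period 8.
So s(89) = s(1 + ((89-1) mod 8)) = s(1) = 3.

3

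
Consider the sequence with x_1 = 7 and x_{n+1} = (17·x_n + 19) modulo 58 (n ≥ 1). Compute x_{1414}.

Computing terms: x_1 = 7, x_2 = 22, x_3 = 45, x_4 = 30, x_5 = 7.
Since x_5 = x_1 = 7, the sequence is periodic with period 4.
So x_{1414} = x_{1 + ((1414-1) mod 4)} = x_2 = 22.

22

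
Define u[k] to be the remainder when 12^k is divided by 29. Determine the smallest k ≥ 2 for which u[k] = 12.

5

u[1] = 12; u[2] = 28; u[3] = 17; u[4] = 1; u[5] = 12.
Since u[5] = u[1] = 12, the sequence is periodic with period 4.
The value 12 next appears (with k ≥ 2) at u[5].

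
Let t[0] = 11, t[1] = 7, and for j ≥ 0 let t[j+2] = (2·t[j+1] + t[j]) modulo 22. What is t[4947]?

13

t[0] = 11; t[1] = 7; t[2] = 3; t[3] = 13; t[4] = 7; t[5] = 5; t[6] = 17; t[7] = 17; t[8] = 7; t[9] = 9; t[10] = 3; t[11] = 15; t[12] = 11; t[13] = 15; t[14] = 19; t[15] = 9; t[16] = 15; t[17] = 17; t[18] = 5; t[19] = 5; t[20] = 15; t[21] = 13; t[22] = 19; t[23] = 7; t[24] = 11; t[25] = 7.
Since (t[24], t[25]) = (t[0], t[1]) = (11, 7) (two consecutive terms determine the rest), the sequence is periodic with period 24.
So t[4947] = t[0 + ((4947-0) mod 24)] = t[3] = 13.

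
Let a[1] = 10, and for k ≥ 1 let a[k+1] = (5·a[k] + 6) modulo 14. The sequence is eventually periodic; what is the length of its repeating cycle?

6

Computing terms: a[1] = 10, a[2] = 0, a[3] = 6, a[4] = 8, a[5] = 4, a[6] = 12, a[7] = 10.
Since a[7] = a[1] = 10, the sequence is periodic with period 6.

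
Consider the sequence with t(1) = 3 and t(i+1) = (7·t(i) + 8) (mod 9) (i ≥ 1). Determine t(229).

Computing terms: t(1) = 3, t(2) = 2, t(3) = 4, t(4) = 0, t(5) = 8, t(6) = 1, t(7) = 6, t(8) = 5, t(9) = 7, t(10) = 3.
The sequence repeats with period 9.
So t(229) = t(1 + ((229-1) mod 9)) = t(4) = 0.

0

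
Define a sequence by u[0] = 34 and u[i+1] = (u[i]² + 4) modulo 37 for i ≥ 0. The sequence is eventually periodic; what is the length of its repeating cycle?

6

We have u[0] = 34; u[1] = 13; u[2] = 25; u[3] = 0; u[4] = 4; u[5] = 20; u[6] = 34.
The sequence repeats with period 6.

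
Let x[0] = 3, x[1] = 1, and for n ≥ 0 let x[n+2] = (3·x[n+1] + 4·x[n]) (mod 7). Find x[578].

x[0] = 3; x[1] = 1; x[2] = 1; x[3] = 0; x[4] = 4; x[5] = 5; x[6] = 3; x[7] = 1.
The sequence repeats with period 6.
(578 - 0) mod 6 = 2, so x[578] = x[2] = 1.

1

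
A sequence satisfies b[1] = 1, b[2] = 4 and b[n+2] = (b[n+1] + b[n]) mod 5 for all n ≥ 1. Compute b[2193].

0

b[1] = 1; b[2] = 4; b[3] = 0; b[4] = 4; b[5] = 4; b[6] = 3; b[7] = 2; b[8] = 0; b[9] = 2; b[10] = 2; b[11] = 4; b[12] = 1; b[13] = 0; b[14] = 1; b[15] = 1; b[16] = 2; b[17] = 3; b[18] = 0; b[19] = 3; b[20] = 3; b[21] = 1; b[22] = 4.
Since (b[21], b[22]) = (b[1], b[2]) = (1, 4) (two consecutive terms determine the rest), the sequence is periodic with period 20.
(2193 - 1) mod 20 = 12, so b[2193] = b[13] = 0.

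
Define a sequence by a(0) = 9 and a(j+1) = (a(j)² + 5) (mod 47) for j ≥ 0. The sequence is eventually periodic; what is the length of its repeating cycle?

Listing terms: a(0) = 9; a(1) = 39; a(2) = 22; a(3) = 19; a(4) = 37; a(5) = 11; a(6) = 32; a(7) = 42; a(8) = 30; a(9) = 12; a(10) = 8; a(11) = 22.
Since a(11) = a(2) = 22, the sequence is eventually periodic: after a pre-period of length 2 it cycles with period 9.

9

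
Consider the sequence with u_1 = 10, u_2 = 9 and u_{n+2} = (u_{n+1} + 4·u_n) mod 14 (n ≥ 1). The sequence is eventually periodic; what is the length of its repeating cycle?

Computing terms: u_1 = 10; u_2 = 9; u_3 = 7; u_4 = 1; u_5 = 1; u_6 = 5; u_7 = 9; u_8 = 1; u_9 = 9; u_{10} = 13; u_{11} = 7; u_{12} = 3; u_{13} = 3; u_{14} = 1; u_{15} = 13; u_{16} = 3; u_{17} = 13; u_{18} = 11; u_{19} = 7; u_{20} = 9; u_{21} = 9; u_{22} = 3; u_{23} = 11; u_{24} = 9; u_{25} = 11; u_{26} = 5; u_{27} = 7; u_{28} = 13; u_{29} = 13; u_{30} = 9; u_{31} = 5; u_{32} = 13; u_{33} = 5; u_{34} = 1; u_{35} = 7; u_{36} = 11; u_{37} = 11; u_{38} = 13; u_{39} = 1; u_{40} = 11; u_{41} = 1; u_{42} = 3; u_{43} = 7; u_{44} = 5; u_{45} = 5; u_{46} = 11; u_{47} = 3; u_{48} = 5; u_{49} = 3; u_{50} = 9; u_{51} = 7.
Since (u_{50}, u_{51}) = (u_2, u_3) = (9, 7) (two consecutive terms determine the rest), the sequence is eventually periodic: after a pre-period of length 1 it cycles with period 48.

48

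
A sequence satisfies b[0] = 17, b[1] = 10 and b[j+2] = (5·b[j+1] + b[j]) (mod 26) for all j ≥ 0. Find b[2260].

24

Computing terms: b[0] = 17; b[1] = 10; b[2] = 15; b[3] = 7; b[4] = 24; b[5] = 23; b[6] = 9; b[7] = 16; b[8] = 11; b[9] = 19; b[10] = 2; b[11] = 3; b[12] = 17; b[13] = 10.
The sequence repeats with period 12.
So b[2260] = b[0 + ((2260-0) mod 12)] = b[4] = 24.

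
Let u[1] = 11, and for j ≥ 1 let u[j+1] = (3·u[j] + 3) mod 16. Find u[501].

Computing terms: u[1] = 11, u[2] = 4, u[3] = 15, u[4] = 0, u[5] = 3, u[6] = 12, u[7] = 7, u[8] = 8, u[9] = 11.
The sequence repeats with period 8.
So u[501] = u[1 + ((501-1) mod 8)] = u[5] = 3.

3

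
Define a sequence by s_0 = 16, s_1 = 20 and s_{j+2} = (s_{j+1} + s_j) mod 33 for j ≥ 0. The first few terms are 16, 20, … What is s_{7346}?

9

Listing terms: s_0 = 16; s_1 = 20; s_2 = 3; s_3 = 23; s_4 = 26; s_5 = 16; s_6 = 9; s_7 = 25; s_8 = 1; s_9 = 26; s_{10} = 27; s_{11} = 20; s_{12} = 14; s_{13} = 1; s_{14} = 15; s_{15} = 16; s_{16} = 31; s_{17} = 14; s_{18} = 12; s_{19} = 26; s_{20} = 5; s_{21} = 31; s_{22} = 3; s_{23} = 1; s_{24} = 4; s_{25} = 5; s_{26} = 9; s_{27} = 14; s_{28} = 23; s_{29} = 4; s_{30} = 27; s_{31} = 31; s_{32} = 25; s_{33} = 23; s_{34} = 15; s_{35} = 5; s_{36} = 20; s_{37} = 25; s_{38} = 12; s_{39} = 4; s_{40} = 16; s_{41} = 20.
Since (s_{40}, s_{41}) = (s_0, s_1) = (16, 20) (two consecutive terms determine the rest), the sequence is periodic with period 40.
(7346 - 0) mod 40 = 26, so s_{7346} = s_{26} = 9.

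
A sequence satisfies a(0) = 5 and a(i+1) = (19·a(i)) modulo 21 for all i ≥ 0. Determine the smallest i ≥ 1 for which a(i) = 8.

We have a(0) = 5,  a(1) = 11,  a(2) = 20,  a(3) = 2,  a(4) = 17,  a(5) = 8,  a(6) = 5.
Since a(6) = a(0) = 5, the sequence is periodic with period 6.
The value 8 first appears (with i ≥ 1) at a(5).

5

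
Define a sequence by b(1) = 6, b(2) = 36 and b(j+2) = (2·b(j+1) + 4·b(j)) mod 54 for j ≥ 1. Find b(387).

42

Listing terms: b(1) = 6,  b(2) = 36,  b(3) = 42,  b(4) = 12,  b(5) = 30,  b(6) = 0,  b(7) = 12,  b(8) = 24,  b(9) = 42,  b(10) = 18,  b(11) = 42,  b(12) = 48,  b(13) = 48,  b(14) = 18,  b(15) = 12,  b(16) = 42,  b(17) = 24,  b(18) = 0,  b(19) = 42,  b(20) = 30,  b(21) = 12,  b(22) = 36,  b(23) = 12,  b(24) = 6,  b(25) = 6,  b(26) = 36.
Since (b(25), b(26)) = (b(1), b(2)) = (6, 36) (two consecutive terms determine the rest), the sequence is periodic with period 24.
So b(387) = b(1 + ((387-1) mod 24)) = b(3) = 42.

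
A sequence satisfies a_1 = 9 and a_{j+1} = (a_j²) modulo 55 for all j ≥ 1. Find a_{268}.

36

We have a_1 = 9,  a_2 = 26,  a_3 = 16,  a_4 = 36,  a_5 = 31,  a_6 = 26.
Since a_6 = a_2 = 26, the sequence is eventually periodic: after a pre-period of length 1 it cycles with period 4.
For j ≥ 2, a_j depends only on (j - 2) mod 4. (268 - 2) mod 4 = 2, so a_{268} = a_4 = 36.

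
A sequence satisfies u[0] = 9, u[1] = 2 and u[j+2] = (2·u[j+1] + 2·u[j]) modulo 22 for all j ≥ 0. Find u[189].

We have u[0] = 9; u[1] = 2; u[2] = 0; u[3] = 4; u[4] = 8; u[5] = 2; u[6] = 20; u[7] = 0; u[8] = 18; u[9] = 14; u[10] = 20; u[11] = 2; u[12] = 0.
Since (u[11], u[12]) = (u[1], u[2]) = (2, 0) (two consecutive terms determine the rest), the sequence is eventually periodic: after a pre-period of length 1 it cycles with period 10.
For j ≥ 1, u[j] depends only on (j - 1) mod 10. (189 - 1) mod 10 = 8, so u[189] = u[9] = 14.

14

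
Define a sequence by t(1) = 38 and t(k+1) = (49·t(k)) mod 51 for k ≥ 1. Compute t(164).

2

t(1) = 38; t(2) = 26; t(3) = 50; t(4) = 2; t(5) = 47; t(6) = 8; t(7) = 35; t(8) = 32; t(9) = 38.
The sequence repeats with period 8.
(164 - 1) mod 8 = 3, so t(164) = t(4) = 2.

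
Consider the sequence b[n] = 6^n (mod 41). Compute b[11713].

Computing terms: b[0] = 1,  b[1] = 6,  b[2] = 36,  b[3] = 11,  b[4] = 25,  b[5] = 27,  b[6] = 39,  b[7] = 29,  b[8] = 10,  b[9] = 19,  b[10] = 32,  b[11] = 28,  b[12] = 4,  b[13] = 24,  b[14] = 21,  b[15] = 3,  b[16] = 18,  b[17] = 26,  b[18] = 33,  b[19] = 34,  b[20] = 40,  b[21] = 35,  b[22] = 5,  b[23] = 30,  b[24] = 16,  b[25] = 14,  b[26] = 2,  b[27] = 12,  b[28] = 31,  b[29] = 22,  b[30] = 9,  b[31] = 13,  b[32] = 37,  b[33] = 17,  b[34] = 20,  b[35] = 38,  b[36] = 23,  b[37] = 15,  b[38] = 8,  b[39] = 7,  b[40] = 1.
The sequence repeats with period 40.
(11713 - 0) mod 40 = 33, so b[11713] = b[33] = 17.

17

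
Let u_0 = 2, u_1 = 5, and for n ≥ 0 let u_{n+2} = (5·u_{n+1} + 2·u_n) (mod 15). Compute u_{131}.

5

Listing terms: u_0 = 2,  u_1 = 5,  u_2 = 14,  u_3 = 5,  u_4 = 8,  u_5 = 5,  u_6 = 11,  u_7 = 5,  u_8 = 2,  u_9 = 5.
The sequence repeats with period 8.
(131 - 0) mod 8 = 3, so u_{131} = u_3 = 5.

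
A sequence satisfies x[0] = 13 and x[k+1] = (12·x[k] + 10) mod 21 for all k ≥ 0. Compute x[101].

We have x[0] = 13, x[1] = 19, x[2] = 7, x[3] = 10, x[4] = 4, x[5] = 16, x[6] = 13.
Since x[6] = x[0] = 13, the sequence is periodic with period 6.
(101 - 0) mod 6 = 5, so x[101] = x[5] = 16.

16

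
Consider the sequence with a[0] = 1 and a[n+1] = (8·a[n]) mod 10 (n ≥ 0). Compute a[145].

8

Listing terms: a[0] = 1, a[1] = 8, a[2] = 4, a[3] = 2, a[4] = 6, a[5] = 8.
Since a[5] = a[1] = 8, the sequence is eventually periodic: after a pre-period of length 1 it cycles with period 4.
For n ≥ 1, a[n] depends only on (n - 1) mod 4. (145 - 1) mod 4 = 0, so a[145] = a[1] = 8.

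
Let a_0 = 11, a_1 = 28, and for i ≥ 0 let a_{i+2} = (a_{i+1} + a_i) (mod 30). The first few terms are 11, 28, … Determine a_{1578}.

Computing terms: a_0 = 11, a_1 = 28, a_2 = 9, a_3 = 7, a_4 = 16, a_5 = 23, a_6 = 9, a_7 = 2, a_8 = 11, a_9 = 13, a_{10} = 24, a_{11} = 7, a_{12} = 1, a_{13} = 8, a_{14} = 9, a_{15} = 17, a_{16} = 26, a_{17} = 13, a_{18} = 9, a_{19} = 22, a_{20} = 1, a_{21} = 23, a_{22} = 24, a_{23} = 17, a_{24} = 11, a_{25} = 28.
Since (a_{24}, a_{25}) = (a_0, a_1) = (11, 28) (two consecutive terms determine the rest), the sequence is periodic with period 24.
So a_{1578} = a_{0 + ((1578-0) mod 24)} = a_{18} = 9.

9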